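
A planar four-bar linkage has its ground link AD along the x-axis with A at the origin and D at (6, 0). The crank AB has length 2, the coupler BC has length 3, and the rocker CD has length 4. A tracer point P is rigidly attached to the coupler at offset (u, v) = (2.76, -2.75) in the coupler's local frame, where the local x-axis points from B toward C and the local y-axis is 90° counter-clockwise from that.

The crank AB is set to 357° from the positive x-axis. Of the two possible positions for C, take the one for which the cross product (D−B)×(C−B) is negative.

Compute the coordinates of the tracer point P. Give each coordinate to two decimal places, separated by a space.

A=(0,0), D=(6.00,0)
B = A + 2.00·(cos357°, sin357°) = (1.9973, -0.1047)
|BD| = 4.0041
circle(B,3.00) ∩ circle(D,4.00): a=1.1280, h=2.7799
  candidates: C₊=(3.0522,2.7037) cross=11.131; C₋=(3.1975,-2.8541) cross=-11.131
  mode - wants cross < 0 → take C=(3.1975,-2.8541) (cross=-11.131)
ex = (C−B)/|BC| = (0.4001,-0.9165); ey = (0.9165,0.4001)
P = B + 2.76·ex + -2.75·ey = (0.5812,-3.7344)

0.58 -3.73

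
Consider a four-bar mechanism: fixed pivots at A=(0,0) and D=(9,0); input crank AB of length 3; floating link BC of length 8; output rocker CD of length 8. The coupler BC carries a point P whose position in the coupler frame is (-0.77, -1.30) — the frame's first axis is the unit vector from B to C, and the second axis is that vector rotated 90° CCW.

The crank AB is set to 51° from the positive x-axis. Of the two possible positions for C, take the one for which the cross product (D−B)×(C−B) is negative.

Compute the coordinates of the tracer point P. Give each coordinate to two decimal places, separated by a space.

0.48 2.87

A=(0,0), D=(9.00,0)
B = A + 3.00·(cos51°, sin51°) = (1.8880, 2.3314)
|BD| = 7.4844
circle(B,8.00) ∩ circle(D,8.00): a=3.7422, h=7.0708
  candidates: C₊=(7.6466,7.8847) cross=52.921; C₋=(3.2414,-5.5532) cross=-52.921
  mode - wants cross < 0 → take C=(3.2414,-5.5532) (cross=-52.921)
ex = (C−B)/|BC| = (0.1692,-0.9856); ey = (0.9856,0.1692)
P = B + -0.77·ex + -1.30·ey = (0.4764,2.8704)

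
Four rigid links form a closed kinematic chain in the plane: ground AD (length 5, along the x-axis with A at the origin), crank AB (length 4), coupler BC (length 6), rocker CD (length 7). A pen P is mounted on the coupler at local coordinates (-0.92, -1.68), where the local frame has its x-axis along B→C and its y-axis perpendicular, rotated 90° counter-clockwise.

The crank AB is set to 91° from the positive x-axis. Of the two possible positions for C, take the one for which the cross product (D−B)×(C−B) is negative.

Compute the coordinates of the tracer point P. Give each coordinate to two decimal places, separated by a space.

A=(0,0), D=(5.00,0)
B = A + 4.00·(cos91°, sin91°) = (-0.0698, 3.9994)
|BD| = 6.4574
circle(B,6.00) ∩ circle(D,7.00): a=2.2221, h=5.5734
  candidates: C₊=(5.1267,6.9989) cross=35.989; C₋=(-1.7771,-1.7526) cross=-35.989
  mode - wants cross < 0 → take C=(-1.7771,-1.7526) (cross=-35.989)
ex = (C−B)/|BC| = (-0.2845,-0.9587); ey = (0.9587,-0.2845)
P = B + -0.92·ex + -1.68·ey = (-1.4186,5.3594)

-1.42 5.36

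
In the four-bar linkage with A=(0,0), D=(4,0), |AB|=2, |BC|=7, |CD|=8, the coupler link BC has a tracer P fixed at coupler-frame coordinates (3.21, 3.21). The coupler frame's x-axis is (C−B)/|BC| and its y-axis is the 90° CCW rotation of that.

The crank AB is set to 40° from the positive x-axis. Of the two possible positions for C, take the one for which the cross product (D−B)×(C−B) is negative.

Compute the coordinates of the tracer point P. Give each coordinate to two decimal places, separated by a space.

2.07 -3.22

A=(0,0), D=(4.00,0)
B = A + 2.00·(cos40°, sin40°) = (1.5321, 1.2856)
|BD| = 2.7827
circle(B,7.00) ∩ circle(D,8.00): a=-1.3039, h=6.8775
  candidates: C₊=(3.5530,7.9875) cross=19.138; C₋=(-2.8017,-4.2116) cross=-19.138
  mode - wants cross < 0 → take C=(-2.8017,-4.2116) (cross=-19.138)
ex = (C−B)/|BC| = (-0.6191,-0.7853); ey = (0.7853,-0.6191)
P = B + 3.21·ex + 3.21·ey = (2.0656,-3.2226)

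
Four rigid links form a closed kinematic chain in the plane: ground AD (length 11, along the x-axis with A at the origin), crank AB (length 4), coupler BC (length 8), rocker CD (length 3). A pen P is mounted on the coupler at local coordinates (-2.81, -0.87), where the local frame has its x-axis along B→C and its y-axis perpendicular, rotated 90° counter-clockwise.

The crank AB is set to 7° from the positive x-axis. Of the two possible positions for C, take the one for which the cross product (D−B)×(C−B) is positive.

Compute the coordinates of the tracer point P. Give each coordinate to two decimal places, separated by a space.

A=(0,0), D=(11.00,0)
B = A + 4.00·(cos7°, sin7°) = (3.9702, 0.4875)
|BD| = 7.0467
circle(B,8.00) ∩ circle(D,3.00): a=7.4259, h=2.9759
  candidates: C₊=(11.5842,2.9426) cross=20.971; C₋=(11.1724,-2.9950) cross=-20.971
  mode + wants cross > 0 → take C=(11.5842,2.9426) (cross=20.971)
ex = (C−B)/|BC| = (0.9517,0.3069); ey = (-0.3069,0.9517)
P = B + -2.81·ex + -0.87·ey = (1.5628,-1.2029)

1.56 -1.20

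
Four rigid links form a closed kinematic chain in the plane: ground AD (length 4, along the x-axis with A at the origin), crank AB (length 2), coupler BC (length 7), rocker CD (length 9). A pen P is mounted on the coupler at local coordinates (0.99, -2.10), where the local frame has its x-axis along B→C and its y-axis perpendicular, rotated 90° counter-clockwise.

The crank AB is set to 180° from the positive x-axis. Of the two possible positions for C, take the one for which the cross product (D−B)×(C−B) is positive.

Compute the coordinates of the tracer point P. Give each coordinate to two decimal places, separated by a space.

0.14 0.89

A=(0,0), D=(4.00,0)
B = A + 2.00·(cos180°, sin180°) = (-2.0000, 0.0000)
|BD| = 6.0000
circle(B,7.00) ∩ circle(D,9.00): a=0.3333, h=6.9921
  candidates: C₊=(-1.6667,6.9921) cross=41.952; C₋=(-1.6667,-6.9921) cross=-41.952
  mode + wants cross > 0 → take C=(-1.6667,6.9921) (cross=41.952)
ex = (C−B)/|BC| = (0.0476,0.9989); ey = (-0.9989,0.0476)
P = B + 0.99·ex + -2.10·ey = (0.1448,0.8889)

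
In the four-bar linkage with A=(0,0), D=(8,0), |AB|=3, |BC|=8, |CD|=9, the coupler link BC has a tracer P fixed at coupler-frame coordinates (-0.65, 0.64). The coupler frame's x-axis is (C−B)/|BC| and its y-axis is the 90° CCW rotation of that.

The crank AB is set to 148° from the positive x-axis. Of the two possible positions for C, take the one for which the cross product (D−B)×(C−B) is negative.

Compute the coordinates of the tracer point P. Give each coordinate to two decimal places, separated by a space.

A=(0,0), D=(8.00,0)
B = A + 3.00·(cos148°, sin148°) = (-2.5441, 1.5898)
|BD| = 10.6633
circle(B,8.00) ∩ circle(D,9.00): a=4.5345, h=6.5908
  candidates: C₊=(2.9223,7.4308) cross=70.279; C₋=(0.9571,-5.6034) cross=-70.279
  mode - wants cross < 0 → take C=(0.9571,-5.6034) (cross=-70.279)
ex = (C−B)/|BC| = (0.4377,-0.8991); ey = (0.8991,0.4377)
P = B + -0.65·ex + 0.64·ey = (-2.2532,2.4543)

-2.25 2.45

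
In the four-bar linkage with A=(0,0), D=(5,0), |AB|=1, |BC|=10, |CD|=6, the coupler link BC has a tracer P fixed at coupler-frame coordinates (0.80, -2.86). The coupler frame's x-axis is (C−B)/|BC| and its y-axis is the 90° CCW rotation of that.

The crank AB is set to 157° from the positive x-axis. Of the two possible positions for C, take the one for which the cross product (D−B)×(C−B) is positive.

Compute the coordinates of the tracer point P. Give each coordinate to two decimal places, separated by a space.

A=(0,0), D=(5.00,0)
B = A + 1.00·(cos157°, sin157°) = (-0.9205, 0.3907)
|BD| = 5.9334
circle(B,10.00) ∩ circle(D,6.00): a=8.3599, h=5.4874
  candidates: C₊=(7.7826,5.3157) cross=32.559; C₋=(7.0599,-5.6353) cross=-32.559
  mode + wants cross > 0 → take C=(7.7826,5.3157) (cross=32.559)
ex = (C−B)/|BC| = (0.8703,0.4925); ey = (-0.4925,0.8703)
P = B + 0.80·ex + -2.86·ey = (1.1843,-1.7044)

1.18 -1.70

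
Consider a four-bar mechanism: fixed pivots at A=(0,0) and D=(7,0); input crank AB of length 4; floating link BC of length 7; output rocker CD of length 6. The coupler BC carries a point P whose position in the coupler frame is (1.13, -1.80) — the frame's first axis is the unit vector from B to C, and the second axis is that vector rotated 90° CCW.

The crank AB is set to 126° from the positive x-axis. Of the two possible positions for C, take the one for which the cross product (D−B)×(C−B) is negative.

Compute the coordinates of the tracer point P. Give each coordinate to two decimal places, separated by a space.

A=(0,0), D=(7.00,0)
B = A + 4.00·(cos126°, sin126°) = (-2.3511, 3.2361)
|BD| = 9.8953
circle(B,7.00) ∩ circle(D,6.00): a=5.6045, h=4.1940
  candidates: C₊=(4.3168,5.3666) cross=41.501; C₋=(1.5736,-2.5602) cross=-41.501
  mode - wants cross < 0 → take C=(1.5736,-2.5602) (cross=-41.501)
ex = (C−B)/|BC| = (0.5607,-0.8280); ey = (0.8280,0.5607)
P = B + 1.13·ex + -1.80·ey = (-3.2080,1.2912)

-3.21 1.29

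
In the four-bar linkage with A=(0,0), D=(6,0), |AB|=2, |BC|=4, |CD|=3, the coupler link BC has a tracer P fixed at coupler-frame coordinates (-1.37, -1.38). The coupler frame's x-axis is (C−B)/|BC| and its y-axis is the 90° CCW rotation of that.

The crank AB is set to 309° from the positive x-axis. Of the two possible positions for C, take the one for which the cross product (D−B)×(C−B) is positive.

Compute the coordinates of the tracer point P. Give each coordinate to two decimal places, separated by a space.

1.61 -3.47

A=(0,0), D=(6.00,0)
B = A + 2.00·(cos309°, sin309°) = (1.2586, -1.5543)
|BD| = 4.9896
circle(B,4.00) ∩ circle(D,3.00): a=3.1963, h=2.4050
  candidates: C₊=(3.5467,1.7267) cross=12.000; C₋=(5.0450,-2.8439) cross=-12.000
  mode + wants cross > 0 → take C=(3.5467,1.7267) (cross=12.000)
ex = (C−B)/|BC| = (0.5720,0.8202); ey = (-0.8202,0.5720)
P = B + -1.37·ex + -1.38·ey = (1.6069,-3.4674)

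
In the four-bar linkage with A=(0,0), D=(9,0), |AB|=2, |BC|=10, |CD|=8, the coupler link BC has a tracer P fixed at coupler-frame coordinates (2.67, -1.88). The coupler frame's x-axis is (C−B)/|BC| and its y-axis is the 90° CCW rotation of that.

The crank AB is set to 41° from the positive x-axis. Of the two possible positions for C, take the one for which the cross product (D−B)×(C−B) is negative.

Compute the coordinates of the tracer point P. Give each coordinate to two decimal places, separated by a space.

A=(0,0), D=(9.00,0)
B = A + 2.00·(cos41°, sin41°) = (1.5094, 1.3121)
|BD| = 7.6046
circle(B,10.00) ∩ circle(D,8.00): a=6.1693, h=7.8702
  candidates: C₊=(8.9441,7.9998) cross=59.850; C₋=(6.2283,-7.5045) cross=-59.850
  mode - wants cross < 0 → take C=(6.2283,-7.5045) (cross=-59.850)
ex = (C−B)/|BC| = (0.4719,-0.8817); ey = (0.8817,0.4719)
P = B + 2.67·ex + -1.88·ey = (1.1118,-1.9291)

1.11 -1.93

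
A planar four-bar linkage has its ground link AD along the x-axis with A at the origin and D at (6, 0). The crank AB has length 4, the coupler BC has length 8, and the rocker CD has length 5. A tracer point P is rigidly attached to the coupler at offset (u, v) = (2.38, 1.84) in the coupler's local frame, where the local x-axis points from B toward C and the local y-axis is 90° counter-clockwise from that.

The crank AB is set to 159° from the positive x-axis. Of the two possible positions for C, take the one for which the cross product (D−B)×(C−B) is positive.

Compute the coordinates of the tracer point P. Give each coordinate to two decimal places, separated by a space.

-2.22 4.03

A=(0,0), D=(6.00,0)
B = A + 4.00·(cos159°, sin159°) = (-3.7343, 1.4335)
|BD| = 9.8393
circle(B,8.00) ∩ circle(D,5.00): a=6.9015, h=4.0459
  candidates: C₊=(3.6830,4.4307) cross=39.809; C₋=(2.5041,-3.5747) cross=-39.809
  mode + wants cross > 0 → take C=(3.6830,4.4307) (cross=39.809)
ex = (C−B)/|BC| = (0.9272,0.3747); ey = (-0.3747,0.9272)
P = B + 2.38·ex + 1.84·ey = (-2.2170,4.0311)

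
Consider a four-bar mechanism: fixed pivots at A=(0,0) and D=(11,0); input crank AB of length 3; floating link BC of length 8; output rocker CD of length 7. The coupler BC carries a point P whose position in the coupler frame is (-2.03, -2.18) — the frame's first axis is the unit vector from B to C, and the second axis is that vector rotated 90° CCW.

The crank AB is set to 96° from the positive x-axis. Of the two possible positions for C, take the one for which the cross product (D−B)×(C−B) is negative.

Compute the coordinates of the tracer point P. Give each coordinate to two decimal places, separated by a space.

A=(0,0), D=(11.00,0)
B = A + 3.00·(cos96°, sin96°) = (-0.3136, 2.9836)
|BD| = 11.7004
circle(B,8.00) ∩ circle(D,7.00): a=6.4912, h=4.6759
  candidates: C₊=(7.1554,5.8497) cross=54.710; C₋=(4.7707,-3.1930) cross=-54.710
  mode - wants cross < 0 → take C=(4.7707,-3.1930) (cross=-54.710)
ex = (C−B)/|BC| = (0.6355,-0.7721); ey = (0.7721,0.6355)
P = B + -2.03·ex + -2.18·ey = (-3.2868,3.1654)

-3.29 3.17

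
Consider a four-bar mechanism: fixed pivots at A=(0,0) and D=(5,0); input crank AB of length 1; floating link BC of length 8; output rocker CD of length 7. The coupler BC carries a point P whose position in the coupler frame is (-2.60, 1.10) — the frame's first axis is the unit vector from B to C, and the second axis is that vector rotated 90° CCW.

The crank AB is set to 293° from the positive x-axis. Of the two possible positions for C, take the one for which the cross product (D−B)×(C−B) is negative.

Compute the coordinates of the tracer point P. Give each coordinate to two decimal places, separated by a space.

-0.48 1.77

A=(0,0), D=(5.00,0)
B = A + 1.00·(cos293°, sin293°) = (0.3907, -0.9205)
|BD| = 4.7003
circle(B,8.00) ∩ circle(D,7.00): a=3.9458, h=6.9592
  candidates: C₊=(2.8972,6.6767) cross=32.710; C₋=(5.6230,-6.9722) cross=-32.710
  mode - wants cross < 0 → take C=(5.6230,-6.9722) (cross=-32.710)
ex = (C−B)/|BC| = (0.6540,-0.7565); ey = (0.7565,0.6540)
P = B + -2.60·ex + 1.10·ey = (-0.4776,1.7657)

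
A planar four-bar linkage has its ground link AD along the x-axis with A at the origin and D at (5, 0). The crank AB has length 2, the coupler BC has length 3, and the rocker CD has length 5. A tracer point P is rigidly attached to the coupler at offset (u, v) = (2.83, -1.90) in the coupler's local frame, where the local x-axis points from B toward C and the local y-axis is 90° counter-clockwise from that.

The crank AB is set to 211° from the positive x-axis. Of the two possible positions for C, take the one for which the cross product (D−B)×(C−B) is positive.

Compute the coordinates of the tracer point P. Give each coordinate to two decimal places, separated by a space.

A=(0,0), D=(5.00,0)
B = A + 2.00·(cos211°, sin211°) = (-1.7143, -1.0301)
|BD| = 6.7929
circle(B,3.00) ∩ circle(D,5.00): a=2.2187, h=2.0192
  candidates: C₊=(0.1726,1.3022) cross=13.716; C₋=(0.7849,-2.6895) cross=-13.716
  mode + wants cross > 0 → take C=(0.1726,1.3022) (cross=13.716)
ex = (C−B)/|BC| = (0.6290,0.7774); ey = (-0.7774,0.6290)
P = B + 2.83·ex + -1.90·ey = (1.5428,-0.0250)

1.54 -0.02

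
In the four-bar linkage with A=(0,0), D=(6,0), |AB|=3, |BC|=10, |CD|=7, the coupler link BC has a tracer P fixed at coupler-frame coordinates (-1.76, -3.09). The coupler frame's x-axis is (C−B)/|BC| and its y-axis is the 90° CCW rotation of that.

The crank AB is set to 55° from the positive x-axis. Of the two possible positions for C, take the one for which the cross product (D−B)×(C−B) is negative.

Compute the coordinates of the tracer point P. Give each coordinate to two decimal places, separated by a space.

-1.78 3.06

A=(0,0), D=(6.00,0)
B = A + 3.00·(cos55°, sin55°) = (1.7207, 2.4575)
|BD| = 4.9347
circle(B,10.00) ∩ circle(D,7.00): a=7.6348, h=6.4583
  candidates: C₊=(11.5577,4.2558) cross=31.870; C₋=(5.1253,-6.9451) cross=-31.870
  mode - wants cross < 0 → take C=(5.1253,-6.9451) (cross=-31.870)
ex = (C−B)/|BC| = (0.3405,-0.9403); ey = (0.9403,0.3405)
P = B + -1.76·ex + -3.09·ey = (-1.7839,3.0603)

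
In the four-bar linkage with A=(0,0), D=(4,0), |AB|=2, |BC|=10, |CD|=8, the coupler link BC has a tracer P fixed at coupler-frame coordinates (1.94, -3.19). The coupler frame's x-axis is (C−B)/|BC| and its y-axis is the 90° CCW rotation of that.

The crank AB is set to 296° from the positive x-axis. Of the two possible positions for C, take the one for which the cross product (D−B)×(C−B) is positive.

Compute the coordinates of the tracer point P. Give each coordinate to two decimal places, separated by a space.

A=(0,0), D=(4.00,0)
B = A + 2.00·(cos296°, sin296°) = (0.8767, -1.7976)
|BD| = 3.6036
circle(B,10.00) ∩ circle(D,8.00): a=6.7968, h=7.3351
  candidates: C₊=(3.1086,7.9502) cross=26.433; C₋=(10.4265,-4.7645) cross=-26.433
  mode + wants cross > 0 → take C=(3.1086,7.9502) (cross=26.433)
ex = (C−B)/|BC| = (0.2232,0.9748); ey = (-0.9748,0.2232)
P = B + 1.94·ex + -3.19·ey = (4.4193,-0.6185)

4.42 -0.62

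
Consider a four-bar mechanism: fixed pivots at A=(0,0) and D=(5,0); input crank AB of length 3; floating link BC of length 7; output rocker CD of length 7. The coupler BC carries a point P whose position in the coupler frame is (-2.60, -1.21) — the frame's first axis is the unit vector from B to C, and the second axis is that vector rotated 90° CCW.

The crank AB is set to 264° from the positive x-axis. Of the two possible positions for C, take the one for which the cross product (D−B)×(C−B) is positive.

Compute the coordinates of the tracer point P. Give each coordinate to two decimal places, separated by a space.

A=(0,0), D=(5.00,0)
B = A + 3.00·(cos264°, sin264°) = (-0.3136, -2.9836)
|BD| = 6.0939
circle(B,7.00) ∩ circle(D,7.00): a=3.0470, h=6.3021
  candidates: C₊=(-0.7423,4.0033) cross=38.404; C₋=(5.4287,-6.9869) cross=-38.404
  mode + wants cross > 0 → take C=(-0.7423,4.0033) (cross=38.404)
ex = (C−B)/|BC| = (-0.0612,0.9981); ey = (-0.9981,-0.0612)
P = B + -2.60·ex + -1.21·ey = (1.0534,-5.5046)

1.05 -5.50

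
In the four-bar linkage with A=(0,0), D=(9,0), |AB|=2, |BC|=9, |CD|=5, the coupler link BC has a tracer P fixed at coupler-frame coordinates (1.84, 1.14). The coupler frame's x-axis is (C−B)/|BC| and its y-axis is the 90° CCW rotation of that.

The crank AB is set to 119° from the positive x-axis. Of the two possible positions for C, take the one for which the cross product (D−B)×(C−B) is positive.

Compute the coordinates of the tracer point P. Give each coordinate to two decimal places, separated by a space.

0.38 3.44

A=(0,0), D=(9.00,0)
B = A + 2.00·(cos119°, sin119°) = (-0.9696, 1.7492)
|BD| = 10.1219
circle(B,9.00) ∩ circle(D,5.00): a=7.8272, h=4.4423
  candidates: C₊=(7.5076,4.7721) cross=44.965; C₋=(5.9721,-3.9789) cross=-44.965
  mode + wants cross > 0 → take C=(7.5076,4.7721) (cross=44.965)
ex = (C−B)/|BC| = (0.9419,0.3359); ey = (-0.3359,0.9419)
P = B + 1.84·ex + 1.14·ey = (0.3806,3.4410)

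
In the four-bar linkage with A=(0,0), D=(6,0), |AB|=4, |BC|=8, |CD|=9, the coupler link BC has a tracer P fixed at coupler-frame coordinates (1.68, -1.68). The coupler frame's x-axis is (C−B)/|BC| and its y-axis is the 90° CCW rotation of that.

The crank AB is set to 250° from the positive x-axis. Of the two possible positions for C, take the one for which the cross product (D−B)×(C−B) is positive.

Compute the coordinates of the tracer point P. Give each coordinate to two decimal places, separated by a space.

A=(0,0), D=(6.00,0)
B = A + 4.00·(cos250°, sin250°) = (-1.3681, -3.7588)
|BD| = 8.2715
circle(B,8.00) ∩ circle(D,9.00): a=3.1081, h=7.3715
  candidates: C₊=(-1.9493,4.2201) cross=60.973; C₋=(4.7504,-8.9128) cross=-60.973
  mode + wants cross > 0 → take C=(-1.9493,4.2201) (cross=60.973)
ex = (C−B)/|BC| = (-0.0726,0.9974); ey = (-0.9974,-0.0726)
P = B + 1.68·ex + -1.68·ey = (0.1854,-1.9612)

0.19 -1.96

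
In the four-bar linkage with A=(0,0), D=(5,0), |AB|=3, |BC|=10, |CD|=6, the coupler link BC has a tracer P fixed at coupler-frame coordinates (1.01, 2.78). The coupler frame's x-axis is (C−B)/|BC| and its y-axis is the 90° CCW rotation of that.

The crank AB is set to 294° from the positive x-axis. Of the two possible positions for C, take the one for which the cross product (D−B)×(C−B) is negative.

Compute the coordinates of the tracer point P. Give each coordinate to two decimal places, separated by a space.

A=(0,0), D=(5.00,0)
B = A + 3.00·(cos294°, sin294°) = (1.2202, -2.7406)
|BD| = 4.6688
circle(B,10.00) ∩ circle(D,6.00): a=9.1884, h=3.9463
  candidates: C₊=(6.3424,5.8479) cross=18.425; C₋=(10.9755,-0.5419) cross=-18.425
  mode - wants cross < 0 → take C=(10.9755,-0.5419) (cross=-18.425)
ex = (C−B)/|BC| = (0.9755,0.2199); ey = (-0.2199,0.9755)
P = B + 1.01·ex + 2.78·ey = (1.5942,0.1934)

1.59 0.19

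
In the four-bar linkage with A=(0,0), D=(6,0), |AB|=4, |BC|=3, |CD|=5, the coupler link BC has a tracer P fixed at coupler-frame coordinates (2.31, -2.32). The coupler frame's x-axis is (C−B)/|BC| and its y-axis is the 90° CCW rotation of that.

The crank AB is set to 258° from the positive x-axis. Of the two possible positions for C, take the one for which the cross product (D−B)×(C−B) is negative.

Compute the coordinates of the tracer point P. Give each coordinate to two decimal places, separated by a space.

A=(0,0), D=(6.00,0)
B = A + 4.00·(cos258°, sin258°) = (-0.8316, -3.9126)
|BD| = 7.8727
circle(B,3.00) ∩ circle(D,5.00): a=2.9202, h=0.6874
  candidates: C₊=(1.3608,-1.8648) cross=5.411; C₋=(2.0440,-3.0578) cross=-5.411
  mode - wants cross < 0 → take C=(2.0440,-3.0578) (cross=-5.411)
ex = (C−B)/|BC| = (0.9585,0.2849); ey = (-0.2849,0.9585)
P = B + 2.31·ex + -2.32·ey = (2.0437,-5.4782)

2.04 -5.48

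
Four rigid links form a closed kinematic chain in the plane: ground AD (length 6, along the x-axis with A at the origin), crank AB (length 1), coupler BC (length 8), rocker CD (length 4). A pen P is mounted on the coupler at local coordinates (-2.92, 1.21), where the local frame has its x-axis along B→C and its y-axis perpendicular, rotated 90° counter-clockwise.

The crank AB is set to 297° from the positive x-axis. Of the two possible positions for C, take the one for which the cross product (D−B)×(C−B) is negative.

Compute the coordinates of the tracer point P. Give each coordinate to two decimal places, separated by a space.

A=(0,0), D=(6.00,0)
B = A + 1.00·(cos297°, sin297°) = (0.4540, -0.8910)
|BD| = 5.6171
circle(B,8.00) ∩ circle(D,4.00): a=7.0812, h=3.7224
  candidates: C₊=(6.8551,3.9075) cross=20.909; C₋=(8.0360,-3.4431) cross=-20.909
  mode - wants cross < 0 → take C=(8.0360,-3.4431) (cross=-20.909)
ex = (C−B)/|BC| = (0.9478,-0.3190); ey = (0.3190,0.9478)
P = B + -2.92·ex + 1.21·ey = (-1.9274,1.1873)

-1.93 1.19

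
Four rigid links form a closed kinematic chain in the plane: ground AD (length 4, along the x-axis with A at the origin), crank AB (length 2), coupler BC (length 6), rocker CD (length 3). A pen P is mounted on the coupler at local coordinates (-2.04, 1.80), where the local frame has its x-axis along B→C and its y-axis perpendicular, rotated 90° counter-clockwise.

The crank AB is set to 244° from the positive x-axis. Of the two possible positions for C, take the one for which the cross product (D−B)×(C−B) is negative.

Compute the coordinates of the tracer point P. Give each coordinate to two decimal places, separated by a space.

-2.58 0.32

A=(0,0), D=(4.00,0)
B = A + 2.00·(cos244°, sin244°) = (-0.8767, -1.7976)
|BD| = 5.1975
circle(B,6.00) ∩ circle(D,3.00): a=5.1962, h=3.0000
  candidates: C₊=(2.9612,2.8144) cross=15.592; C₋=(5.0363,-2.8153) cross=-15.592
  mode - wants cross < 0 → take C=(5.0363,-2.8153) (cross=-15.592)
ex = (C−B)/|BC| = (0.9855,-0.1696); ey = (0.1696,0.9855)
P = B + -2.04·ex + 1.80·ey = (-2.5819,0.3224)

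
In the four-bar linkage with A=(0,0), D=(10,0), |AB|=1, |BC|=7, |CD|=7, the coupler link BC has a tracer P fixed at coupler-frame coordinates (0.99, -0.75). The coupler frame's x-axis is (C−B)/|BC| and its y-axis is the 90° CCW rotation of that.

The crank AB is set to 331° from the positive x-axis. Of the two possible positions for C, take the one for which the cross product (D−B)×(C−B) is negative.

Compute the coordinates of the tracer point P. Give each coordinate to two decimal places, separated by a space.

A=(0,0), D=(10.00,0)
B = A + 1.00·(cos331°, sin331°) = (0.8746, -0.4848)
|BD| = 9.1382
circle(B,7.00) ∩ circle(D,7.00): a=4.5691, h=5.3031
  candidates: C₊=(5.1560,5.0532) cross=48.461; C₋=(5.7187,-5.5381) cross=-48.461
  mode - wants cross < 0 → take C=(5.7187,-5.5381) (cross=-48.461)
ex = (C−B)/|BC| = (0.6920,-0.7219); ey = (0.7219,0.6920)
P = B + 0.99·ex + -0.75·ey = (1.0183,-1.7185)

1.02 -1.72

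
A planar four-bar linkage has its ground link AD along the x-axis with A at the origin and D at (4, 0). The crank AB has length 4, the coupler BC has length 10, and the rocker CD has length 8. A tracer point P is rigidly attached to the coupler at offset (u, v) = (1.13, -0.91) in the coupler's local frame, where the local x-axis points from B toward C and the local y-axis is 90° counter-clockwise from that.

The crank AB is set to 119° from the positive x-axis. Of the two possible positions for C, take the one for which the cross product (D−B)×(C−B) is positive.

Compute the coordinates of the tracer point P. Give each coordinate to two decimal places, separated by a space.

A=(0,0), D=(4.00,0)
B = A + 4.00·(cos119°, sin119°) = (-1.9392, 3.4985)
|BD| = 6.8930
circle(B,10.00) ∩ circle(D,8.00): a=6.0578, h=7.9563
  candidates: C₊=(7.3185,7.2793) cross=54.843; C₋=(-0.7577,-6.4315) cross=-54.843
  mode + wants cross > 0 → take C=(7.3185,7.2793) (cross=54.843)
ex = (C−B)/|BC| = (0.9258,0.3781); ey = (-0.3781,0.9258)
P = B + 1.13·ex + -0.91·ey = (-0.5491,3.0833)

-0.55 3.08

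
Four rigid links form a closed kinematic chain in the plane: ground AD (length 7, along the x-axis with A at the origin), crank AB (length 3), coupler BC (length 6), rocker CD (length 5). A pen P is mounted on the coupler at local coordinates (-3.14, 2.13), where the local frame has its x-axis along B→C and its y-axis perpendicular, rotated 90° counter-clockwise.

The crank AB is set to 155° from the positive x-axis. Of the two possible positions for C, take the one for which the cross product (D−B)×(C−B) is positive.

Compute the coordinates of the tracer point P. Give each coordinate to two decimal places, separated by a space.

A=(0,0), D=(7.00,0)
B = A + 3.00·(cos155°, sin155°) = (-2.7189, 1.2679)
|BD| = 9.8013
circle(B,6.00) ∩ circle(D,5.00): a=5.4618, h=2.4837
  candidates: C₊=(3.0183,3.0242) cross=24.344; C₋=(2.3757,-1.9015) cross=-24.344
  mode + wants cross > 0 → take C=(3.0183,3.0242) (cross=24.344)
ex = (C−B)/|BC| = (0.9562,0.2927); ey = (-0.2927,0.9562)
P = B + -3.14·ex + 2.13·ey = (-6.3449,2.3854)

-6.34 2.39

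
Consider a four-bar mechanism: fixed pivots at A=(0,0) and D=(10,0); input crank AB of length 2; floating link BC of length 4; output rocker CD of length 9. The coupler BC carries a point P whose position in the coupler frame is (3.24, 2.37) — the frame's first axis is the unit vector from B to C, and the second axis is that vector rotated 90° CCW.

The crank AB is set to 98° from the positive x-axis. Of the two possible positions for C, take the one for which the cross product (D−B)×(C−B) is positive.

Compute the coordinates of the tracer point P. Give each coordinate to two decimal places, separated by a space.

A=(0,0), D=(10.00,0)
B = A + 2.00·(cos98°, sin98°) = (-0.2783, 1.9805)
|BD| = 10.4674
circle(B,4.00) ∩ circle(D,9.00): a=2.1288, h=3.3864
  candidates: C₊=(2.4528,4.9030) cross=35.447; C₋=(1.1713,-1.7475) cross=-35.447
  mode + wants cross > 0 → take C=(2.4528,4.9030) (cross=35.447)
ex = (C−B)/|BC| = (0.6828,0.7306); ey = (-0.7306,0.6828)
P = B + 3.24·ex + 2.37·ey = (0.2023,5.9659)

0.20 5.97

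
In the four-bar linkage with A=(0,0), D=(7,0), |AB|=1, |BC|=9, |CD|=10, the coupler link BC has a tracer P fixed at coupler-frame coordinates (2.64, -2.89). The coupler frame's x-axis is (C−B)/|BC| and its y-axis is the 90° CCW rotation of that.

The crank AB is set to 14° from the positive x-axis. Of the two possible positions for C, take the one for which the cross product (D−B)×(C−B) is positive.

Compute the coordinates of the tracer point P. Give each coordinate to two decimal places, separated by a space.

A=(0,0), D=(7.00,0)
B = A + 1.00·(cos14°, sin14°) = (0.9703, 0.2419)
|BD| = 6.0346
circle(B,9.00) ∩ circle(D,10.00): a=1.4430, h=8.8836
  candidates: C₊=(2.7683,9.0605) cross=53.608; C₋=(2.0560,-8.6924) cross=-53.608
  mode + wants cross > 0 → take C=(2.7683,9.0605) (cross=53.608)
ex = (C−B)/|BC| = (0.1998,0.9798); ey = (-0.9798,0.1998)
P = B + 2.64·ex + -2.89·ey = (4.3294,2.2513)

4.33 2.25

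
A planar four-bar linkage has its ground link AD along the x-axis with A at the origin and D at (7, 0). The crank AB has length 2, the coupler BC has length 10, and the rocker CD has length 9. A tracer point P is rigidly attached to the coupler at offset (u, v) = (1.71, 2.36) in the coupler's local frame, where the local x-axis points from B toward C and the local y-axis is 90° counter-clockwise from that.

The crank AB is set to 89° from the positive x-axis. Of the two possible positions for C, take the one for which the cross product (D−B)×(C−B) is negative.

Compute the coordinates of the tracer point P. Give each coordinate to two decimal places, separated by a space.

A=(0,0), D=(7.00,0)
B = A + 2.00·(cos89°, sin89°) = (0.0349, 1.9997)
|BD| = 7.2465
circle(B,10.00) ∩ circle(D,9.00): a=4.9342, h=8.6979
  candidates: C₊=(7.1778,8.9982) cross=63.029; C₋=(2.3773,-7.7221) cross=-63.029
  mode - wants cross < 0 → take C=(2.3773,-7.7221) (cross=-63.029)
ex = (C−B)/|BC| = (0.2342,-0.9722); ey = (0.9722,0.2342)
P = B + 1.71·ex + 2.36·ey = (2.7298,0.8901)

2.73 0.89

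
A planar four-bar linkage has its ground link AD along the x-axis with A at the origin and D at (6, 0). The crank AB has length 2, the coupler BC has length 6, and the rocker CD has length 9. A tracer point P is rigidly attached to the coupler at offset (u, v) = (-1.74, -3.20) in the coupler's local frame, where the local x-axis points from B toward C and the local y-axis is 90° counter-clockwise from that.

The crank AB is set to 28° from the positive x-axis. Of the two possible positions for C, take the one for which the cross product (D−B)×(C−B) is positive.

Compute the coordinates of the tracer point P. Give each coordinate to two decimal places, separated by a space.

5.34 0.25

A=(0,0), D=(6.00,0)
B = A + 2.00·(cos28°, sin28°) = (1.7659, 0.9389)
|BD| = 4.3370
circle(B,6.00) ∩ circle(D,9.00): a=-3.0195, h=5.1849
  candidates: C₊=(-0.0595,6.6545) cross=22.487; C₋=(-2.3045,-3.4692) cross=-22.487
  mode + wants cross > 0 → take C=(-0.0595,6.6545) (cross=22.487)
ex = (C−B)/|BC| = (-0.3042,0.9526); ey = (-0.9526,-0.3042)
P = B + -1.74·ex + -3.20·ey = (5.3436,0.2549)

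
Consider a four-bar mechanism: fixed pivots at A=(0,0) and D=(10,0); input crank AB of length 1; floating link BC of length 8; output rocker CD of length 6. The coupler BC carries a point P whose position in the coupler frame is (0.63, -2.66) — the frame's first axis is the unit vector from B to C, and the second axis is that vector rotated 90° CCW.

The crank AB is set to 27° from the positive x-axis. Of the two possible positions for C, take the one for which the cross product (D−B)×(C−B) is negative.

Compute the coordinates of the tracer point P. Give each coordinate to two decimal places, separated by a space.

A=(0,0), D=(10.00,0)
B = A + 1.00·(cos27°, sin27°) = (0.8910, 0.4540)
|BD| = 9.1203
circle(B,8.00) ∩ circle(D,6.00): a=6.0952, h=5.1816
  candidates: C₊=(7.2366,5.3257) cross=47.257; C₋=(6.7207,-5.0246) cross=-47.257
  mode - wants cross < 0 → take C=(6.7207,-5.0246) (cross=-47.257)
ex = (C−B)/|BC| = (0.7287,-0.6848); ey = (0.6848,0.7287)
P = B + 0.63·ex + -2.66·ey = (-0.4715,-1.9158)

-0.47 -1.92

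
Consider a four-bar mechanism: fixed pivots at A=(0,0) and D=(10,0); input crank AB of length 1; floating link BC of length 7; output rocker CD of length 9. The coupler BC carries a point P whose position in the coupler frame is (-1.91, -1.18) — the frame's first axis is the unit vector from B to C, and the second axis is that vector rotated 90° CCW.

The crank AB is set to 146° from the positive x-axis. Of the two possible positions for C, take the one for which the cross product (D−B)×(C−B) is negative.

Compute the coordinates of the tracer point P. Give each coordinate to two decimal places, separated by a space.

-2.83 1.58

A=(0,0), D=(10.00,0)
B = A + 1.00·(cos146°, sin146°) = (-0.8290, 0.5592)
|BD| = 10.8435
circle(B,7.00) ∩ circle(D,9.00): a=3.9462, h=5.7817
  candidates: C₊=(3.4101,6.1297) cross=62.693; C₋=(2.8137,-5.4183) cross=-62.693
  mode - wants cross < 0 → take C=(2.8137,-5.4183) (cross=-62.693)
ex = (C−B)/|BC| = (0.5204,-0.8539); ey = (0.8539,0.5204)
P = B + -1.91·ex + -1.18·ey = (-2.8306,1.5761)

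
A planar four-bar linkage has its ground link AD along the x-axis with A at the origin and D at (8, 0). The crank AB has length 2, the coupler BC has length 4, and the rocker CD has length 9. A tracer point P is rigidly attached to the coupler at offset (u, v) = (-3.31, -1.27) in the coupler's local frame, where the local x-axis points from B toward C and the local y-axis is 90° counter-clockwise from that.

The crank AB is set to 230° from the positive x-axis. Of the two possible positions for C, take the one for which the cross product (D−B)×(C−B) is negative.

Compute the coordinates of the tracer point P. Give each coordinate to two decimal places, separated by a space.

-3.95 0.81

A=(0,0), D=(8.00,0)
B = A + 2.00·(cos230°, sin230°) = (-1.2856, -1.5321)
|BD| = 9.4111
circle(B,4.00) ∩ circle(D,9.00): a=1.2522, h=3.7989
  candidates: C₊=(-0.6685,2.4200) cross=35.752; C₋=(0.5684,-5.0765) cross=-35.752
  mode - wants cross < 0 → take C=(0.5684,-5.0765) (cross=-35.752)
ex = (C−B)/|BC| = (0.4635,-0.8861); ey = (0.8861,0.4635)
P = B + -3.31·ex + -1.27·ey = (-3.9451,0.8123)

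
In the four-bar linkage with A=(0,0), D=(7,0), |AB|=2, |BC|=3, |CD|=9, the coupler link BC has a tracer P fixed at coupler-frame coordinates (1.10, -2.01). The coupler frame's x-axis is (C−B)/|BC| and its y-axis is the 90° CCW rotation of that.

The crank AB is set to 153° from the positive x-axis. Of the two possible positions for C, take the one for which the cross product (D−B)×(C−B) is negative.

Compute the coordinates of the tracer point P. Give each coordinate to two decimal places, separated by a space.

-3.78 -0.21

A=(0,0), D=(7.00,0)
B = A + 2.00·(cos153°, sin153°) = (-1.7820, 0.9080)
|BD| = 8.8288
circle(B,3.00) ∩ circle(D,9.00): a=0.3369, h=2.9810
  candidates: C₊=(-1.1404,3.8386) cross=26.319; C₋=(-1.7535,-2.0919) cross=-26.319
  mode - wants cross < 0 → take C=(-1.7535,-2.0919) (cross=-26.319)
ex = (C−B)/|BC| = (0.0095,-1.0000); ey = (1.0000,0.0095)
P = B + 1.10·ex + -2.01·ey = (-3.7815,-0.2111)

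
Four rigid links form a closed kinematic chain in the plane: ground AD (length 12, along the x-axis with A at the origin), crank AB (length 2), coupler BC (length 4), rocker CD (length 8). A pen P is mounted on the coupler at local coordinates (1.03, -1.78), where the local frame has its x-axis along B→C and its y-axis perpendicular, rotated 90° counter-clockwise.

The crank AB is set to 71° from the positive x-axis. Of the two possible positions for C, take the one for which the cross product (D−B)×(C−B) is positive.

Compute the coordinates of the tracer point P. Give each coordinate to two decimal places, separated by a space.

A=(0,0), D=(12.00,0)
B = A + 2.00·(cos71°, sin71°) = (0.6511, 1.8910)
|BD| = 11.5053
circle(B,4.00) ∩ circle(D,8.00): a=3.6667, h=1.5986
  candidates: C₊=(4.5307,2.8652) cross=18.392; C₋=(4.0052,-0.2885) cross=-18.392
  mode + wants cross > 0 → take C=(4.5307,2.8652) (cross=18.392)
ex = (C−B)/|BC| = (0.9699,0.2435); ey = (-0.2435,0.9699)
P = B + 1.03·ex + -1.78·ey = (2.0836,0.4155)

2.08 0.42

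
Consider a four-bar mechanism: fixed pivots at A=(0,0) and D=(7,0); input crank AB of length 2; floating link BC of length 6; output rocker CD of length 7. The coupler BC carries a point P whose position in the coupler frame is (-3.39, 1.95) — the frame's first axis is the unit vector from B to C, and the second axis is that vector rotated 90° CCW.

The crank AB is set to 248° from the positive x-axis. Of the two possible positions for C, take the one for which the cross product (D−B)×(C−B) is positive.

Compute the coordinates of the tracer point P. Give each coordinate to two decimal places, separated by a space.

-3.67 -4.45

A=(0,0), D=(7.00,0)
B = A + 2.00·(cos248°, sin248°) = (-0.7492, -1.8544)
|BD| = 7.9680
circle(B,6.00) ∩ circle(D,7.00): a=3.1682, h=5.0953
  candidates: C₊=(1.1462,3.8384) cross=40.599; C₋=(3.5178,-6.0724) cross=-40.599
  mode + wants cross > 0 → take C=(1.1462,3.8384) (cross=40.599)
ex = (C−B)/|BC| = (0.3159,0.9488); ey = (-0.9488,0.3159)
P = B + -3.39·ex + 1.95·ey = (-3.6703,-4.4548)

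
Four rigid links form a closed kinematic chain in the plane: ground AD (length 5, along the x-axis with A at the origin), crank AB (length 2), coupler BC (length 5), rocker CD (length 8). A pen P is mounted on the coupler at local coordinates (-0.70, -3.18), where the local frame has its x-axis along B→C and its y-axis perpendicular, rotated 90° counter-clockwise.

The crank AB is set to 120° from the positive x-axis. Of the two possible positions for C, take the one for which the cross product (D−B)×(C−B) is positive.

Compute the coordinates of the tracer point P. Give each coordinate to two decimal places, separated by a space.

1.86 0.18

A=(0,0), D=(5.00,0)
B = A + 2.00·(cos120°, sin120°) = (-1.0000, 1.7321)
|BD| = 6.2450
circle(B,5.00) ∩ circle(D,8.00): a=0.0000, h=5.0000
  candidates: C₊=(0.3868,6.5359) cross=31.225; C₋=(-2.3868,-3.0718) cross=-31.225
  mode + wants cross > 0 → take C=(0.3868,6.5359) (cross=31.225)
ex = (C−B)/|BC| = (0.2774,0.9608); ey = (-0.9608,0.2774)
P = B + -0.70·ex + -3.18·ey = (1.8611,0.1775)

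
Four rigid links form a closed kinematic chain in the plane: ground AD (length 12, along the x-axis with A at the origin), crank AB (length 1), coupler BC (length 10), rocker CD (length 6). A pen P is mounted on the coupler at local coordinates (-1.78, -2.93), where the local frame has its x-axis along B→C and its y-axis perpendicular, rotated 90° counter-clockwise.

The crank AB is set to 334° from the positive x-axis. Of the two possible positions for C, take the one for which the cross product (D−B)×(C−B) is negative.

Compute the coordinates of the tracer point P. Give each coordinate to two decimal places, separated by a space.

A=(0,0), D=(12.00,0)
B = A + 1.00·(cos334°, sin334°) = (0.8988, -0.4384)
|BD| = 11.1099
circle(B,10.00) ∩ circle(D,6.00): a=8.4353, h=5.3709
  candidates: C₊=(9.1156,5.2612) cross=59.670; C₋=(9.5394,-5.4722) cross=-59.670
  mode - wants cross < 0 → take C=(9.5394,-5.4722) (cross=-59.670)
ex = (C−B)/|BC| = (0.8641,-0.5034); ey = (0.5034,0.8641)
P = B + -1.78·ex + -2.93·ey = (-2.1142,-2.0740)

-2.11 -2.07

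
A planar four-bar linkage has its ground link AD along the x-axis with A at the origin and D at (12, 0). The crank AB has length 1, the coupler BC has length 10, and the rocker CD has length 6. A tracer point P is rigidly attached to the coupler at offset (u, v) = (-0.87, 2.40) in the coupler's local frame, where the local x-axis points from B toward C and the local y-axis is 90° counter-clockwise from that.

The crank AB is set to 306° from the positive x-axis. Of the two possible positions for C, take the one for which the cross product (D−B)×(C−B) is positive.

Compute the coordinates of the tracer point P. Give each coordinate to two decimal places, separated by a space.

A=(0,0), D=(12.00,0)
B = A + 1.00·(cos306°, sin306°) = (0.5878, -0.8090)
|BD| = 11.4409
circle(B,10.00) ∩ circle(D,6.00): a=8.5174, h=5.2396
  candidates: C₊=(8.7134,5.0198) cross=59.946; C₋=(9.4544,-5.4332) cross=-59.946
  mode + wants cross > 0 → take C=(8.7134,5.0198) (cross=59.946)
ex = (C−B)/|BC| = (0.8126,0.5829); ey = (-0.5829,0.8126)
P = B + -0.87·ex + 2.40·ey = (-1.5181,0.6340)

-1.52 0.63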